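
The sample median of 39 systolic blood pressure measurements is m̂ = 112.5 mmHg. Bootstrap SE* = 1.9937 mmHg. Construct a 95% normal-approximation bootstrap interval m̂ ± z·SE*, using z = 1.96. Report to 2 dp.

Margin = 1.96 × 1.9937 = 3.908
Interval: 112.5 ± 3.908

(108.59, 116.41)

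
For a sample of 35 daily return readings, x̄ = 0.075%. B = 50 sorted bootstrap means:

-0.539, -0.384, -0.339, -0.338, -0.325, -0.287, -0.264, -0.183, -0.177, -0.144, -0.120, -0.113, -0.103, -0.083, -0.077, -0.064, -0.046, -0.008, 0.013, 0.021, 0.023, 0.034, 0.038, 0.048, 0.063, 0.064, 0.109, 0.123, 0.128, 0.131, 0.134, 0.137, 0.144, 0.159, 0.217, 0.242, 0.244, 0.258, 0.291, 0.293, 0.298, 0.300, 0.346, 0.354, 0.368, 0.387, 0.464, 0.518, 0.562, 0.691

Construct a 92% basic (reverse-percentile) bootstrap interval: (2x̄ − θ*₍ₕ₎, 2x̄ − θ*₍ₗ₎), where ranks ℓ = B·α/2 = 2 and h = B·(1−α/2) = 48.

Percentile endpoints at ranks 2 and 48: θ*₍2₎ = -0.384, θ*₍48₎ = 0.518.
Basic interval reflects these around x̄:
  lower = 2 × 0.075 − 0.518 = -0.368
  upper = 2 × 0.075 − -0.384 = 0.534

(-0.368, 0.534)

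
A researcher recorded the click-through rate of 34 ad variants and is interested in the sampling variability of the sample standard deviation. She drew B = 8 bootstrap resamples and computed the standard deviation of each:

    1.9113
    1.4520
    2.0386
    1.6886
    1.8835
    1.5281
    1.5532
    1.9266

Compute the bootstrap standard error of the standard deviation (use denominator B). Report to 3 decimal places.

Bootstrap SE is the standard deviation of the 8 replicate standard deviations.
Mean of replicates: (1.9113 + 1.4520 + 2.0386 + 1.6886 + 1.8835 + 1.5281 + 1.5532 + 1.9266) / 8 = 13.98190 / 8 = 1.74774
Sum of squared deviations: (+0.16356)² + (−0.29574)² + (+0.29086)² + (−0.05914)² + (+0.13576)² + (−0.21964)² + (−0.19454)² + (+0.17886)² = 0.33882
Variance = 0.33882 / 8 = 0.04235
SE* = √0.04235

SE* = 0.206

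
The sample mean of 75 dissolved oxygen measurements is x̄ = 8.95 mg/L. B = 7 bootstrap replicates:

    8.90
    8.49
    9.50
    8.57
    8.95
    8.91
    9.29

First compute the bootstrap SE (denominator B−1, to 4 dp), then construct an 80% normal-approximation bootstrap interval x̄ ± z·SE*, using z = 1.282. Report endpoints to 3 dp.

Mean of replicates = 8.9443; sum of squared deviations = 0.7780; SE* = √(0.7780/6) = 0.3601
Margin = 1.282 × 0.3601 = 0.4616
Interval: 8.95 ± 0.4616

(8.488, 9.412)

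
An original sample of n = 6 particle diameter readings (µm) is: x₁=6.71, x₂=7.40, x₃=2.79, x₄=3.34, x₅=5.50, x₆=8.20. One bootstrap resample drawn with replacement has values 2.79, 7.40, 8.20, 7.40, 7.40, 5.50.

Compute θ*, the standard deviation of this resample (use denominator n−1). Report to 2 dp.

θ* = 2.00

Mean = 6.4483; sum of squared deviations = 20.0681
s² = 20.0681 / 5 = 4.0136
s = √4.0136 = 2.00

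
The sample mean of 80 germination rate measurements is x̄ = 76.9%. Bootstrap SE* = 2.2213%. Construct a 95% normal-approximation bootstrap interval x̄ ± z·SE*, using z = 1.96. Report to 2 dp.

Margin = 1.96 × 2.2213 = 4.354
Interval: 76.9 ± 4.354

(72.55, 81.25)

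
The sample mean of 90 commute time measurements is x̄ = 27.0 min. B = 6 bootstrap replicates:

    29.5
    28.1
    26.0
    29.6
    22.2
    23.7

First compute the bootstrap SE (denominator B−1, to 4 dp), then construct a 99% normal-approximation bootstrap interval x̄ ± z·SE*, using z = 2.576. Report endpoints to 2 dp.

Mean of replicates = 26.5167; sum of squared deviations = 47.7483; SE* = √(47.7483/5) = 3.0903
Margin = 2.576 × 3.0903 = 7.961
Interval: 27.0 ± 7.961

(19.04, 34.96)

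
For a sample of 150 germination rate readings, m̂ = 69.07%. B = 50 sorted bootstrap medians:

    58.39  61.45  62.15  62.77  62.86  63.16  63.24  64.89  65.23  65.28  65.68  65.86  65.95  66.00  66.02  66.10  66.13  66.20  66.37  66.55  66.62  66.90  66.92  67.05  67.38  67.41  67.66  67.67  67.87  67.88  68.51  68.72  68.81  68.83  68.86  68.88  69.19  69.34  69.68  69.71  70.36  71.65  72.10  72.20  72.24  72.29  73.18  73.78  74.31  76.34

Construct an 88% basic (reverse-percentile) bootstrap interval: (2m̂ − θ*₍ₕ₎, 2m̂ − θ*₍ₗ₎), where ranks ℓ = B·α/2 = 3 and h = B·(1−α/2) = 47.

(64.96, 75.99)

Percentile endpoints at ranks 3 and 47: θ*₍3₎ = 62.15, θ*₍47₎ = 73.18.
Basic interval reflects these around m̂:
  lower = 2 × 69.07 − 73.18 = 64.96
  upper = 2 × 69.07 − 62.15 = 75.99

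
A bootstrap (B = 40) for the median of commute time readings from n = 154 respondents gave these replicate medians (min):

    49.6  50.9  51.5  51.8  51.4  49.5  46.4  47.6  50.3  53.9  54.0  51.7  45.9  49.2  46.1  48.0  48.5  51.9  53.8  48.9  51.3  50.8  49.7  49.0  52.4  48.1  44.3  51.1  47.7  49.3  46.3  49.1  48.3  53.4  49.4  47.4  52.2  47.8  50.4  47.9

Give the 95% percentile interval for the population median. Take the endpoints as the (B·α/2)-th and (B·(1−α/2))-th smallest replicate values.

(44.3, 53.9)

Sorted replicates: 44.3, 45.9, 46.1, 46.3, 46.4, 47.4, 47.6, 47.7, 47.8, 47.9, 48.0, 48.1, 48.3, 48.5, 48.9, 49.0, 49.1, 49.2, 49.3, 49.4, 49.5, 49.6, 49.7, 50.3, 50.4, 50.8, 50.9, 51.1, 51.3, 51.4, 51.5, 51.7, 51.8, 51.9, 52.2, 52.4, 53.4, 53.8, 53.9, 54.0
α = 0.05; lower rank = 40 × 0.025 = 1; upper rank = 40 × 0.975 = 39.
The 1st smallest replicate is 44.3; the 39th is 53.9.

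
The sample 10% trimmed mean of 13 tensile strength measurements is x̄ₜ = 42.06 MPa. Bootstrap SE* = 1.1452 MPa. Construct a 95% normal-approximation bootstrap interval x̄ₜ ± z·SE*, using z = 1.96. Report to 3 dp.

(39.815, 44.305)

Margin = 1.96 × 1.1452 = 2.2446
Interval: 42.06 ± 2.2446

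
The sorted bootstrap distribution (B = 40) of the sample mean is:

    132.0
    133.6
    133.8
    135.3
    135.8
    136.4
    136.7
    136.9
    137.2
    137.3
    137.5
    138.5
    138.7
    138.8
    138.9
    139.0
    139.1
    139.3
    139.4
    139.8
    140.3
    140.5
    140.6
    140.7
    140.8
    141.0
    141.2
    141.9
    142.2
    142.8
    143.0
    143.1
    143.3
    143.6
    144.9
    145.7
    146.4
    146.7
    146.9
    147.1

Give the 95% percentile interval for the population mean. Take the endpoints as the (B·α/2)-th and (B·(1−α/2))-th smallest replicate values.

(132.0, 146.9)

α = 0.05; lower rank = 40 × 0.025 = 1; upper rank = 40 × 0.975 = 39.
The 1st smallest replicate is 132.0; the 39th is 146.9.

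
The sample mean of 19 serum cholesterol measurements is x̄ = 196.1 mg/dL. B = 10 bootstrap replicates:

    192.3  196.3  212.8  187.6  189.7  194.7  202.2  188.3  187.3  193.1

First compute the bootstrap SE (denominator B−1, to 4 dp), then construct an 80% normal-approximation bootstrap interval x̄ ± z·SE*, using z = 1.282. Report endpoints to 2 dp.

(185.94, 206.26)

Mean of replicates = 194.4300; sum of squared deviations = 565.1410; SE* = √(565.1410/9) = 7.9242
Margin = 1.282 × 7.9242 = 10.159
Interval: 196.1 ± 10.159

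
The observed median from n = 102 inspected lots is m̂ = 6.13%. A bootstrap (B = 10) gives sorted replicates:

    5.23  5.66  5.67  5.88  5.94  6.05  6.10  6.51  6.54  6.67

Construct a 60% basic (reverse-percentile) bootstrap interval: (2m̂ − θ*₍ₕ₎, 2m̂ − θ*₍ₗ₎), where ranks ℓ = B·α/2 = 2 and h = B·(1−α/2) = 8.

(5.75, 6.60)

Percentile endpoints at ranks 2 and 8: θ*₍2₎ = 5.66, θ*₍8₎ = 6.51.
Basic interval reflects these around m̂:
  lower = 2 × 6.13 − 6.51 = 5.75
  upper = 2 × 6.13 − 5.66 = 6.60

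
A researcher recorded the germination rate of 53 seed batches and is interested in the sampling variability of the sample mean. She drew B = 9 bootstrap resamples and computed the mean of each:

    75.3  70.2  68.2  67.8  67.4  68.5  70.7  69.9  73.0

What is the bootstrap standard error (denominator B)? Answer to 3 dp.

Bootstrap SE is the standard deviation of the 9 replicate means.
Mean of replicates: (75.3 + 70.2 + 68.2 + 67.8 + 67.4 + 68.5 + 70.7 + 69.9 + 73.0) / 9 = 631.0000 / 9 = 70.1111
Sum of squared deviations: (+5.1889)² + (+0.0889)² + (−1.9111)² + (−2.3111)² + (−2.7111)² + (−1.6111)² + (+0.5889)² + (−0.2111)² + (+2.8889)² = 54.6089
Variance = 54.6089 / 9 = 6.0677
SE* = √6.0677

SE* = 2.463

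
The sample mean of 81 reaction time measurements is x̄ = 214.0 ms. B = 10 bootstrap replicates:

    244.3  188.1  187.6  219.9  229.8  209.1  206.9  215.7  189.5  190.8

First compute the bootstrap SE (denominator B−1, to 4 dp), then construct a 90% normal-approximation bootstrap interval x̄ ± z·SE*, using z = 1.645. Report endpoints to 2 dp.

(181.81, 246.19)

Mean of replicates = 208.1700; sum of squared deviations = 3446.2210; SE* = √(3446.2210/9) = 19.5682
Margin = 1.645 × 19.5682 = 32.190
Interval: 214.0 ± 32.190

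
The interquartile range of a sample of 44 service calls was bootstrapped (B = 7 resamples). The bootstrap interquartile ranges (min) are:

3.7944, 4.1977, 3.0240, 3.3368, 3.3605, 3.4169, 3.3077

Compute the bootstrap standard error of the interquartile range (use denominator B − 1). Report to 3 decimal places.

Bootstrap SE is the standard deviation of the 7 replicate interquartile ranges.
Mean of replicates: (3.7944 + 4.1977 + 3.0240 + 3.3368 + 3.3605 + 3.4169 + 3.3077) / 7 = 24.43800 / 7 = 3.49114
Sum of squared deviations: (+0.30326)² + (+0.70656)² + (−0.46714)² + (−0.15434)² + (−0.13064)² + (−0.07424)² + (−0.18344)² = 0.88946
Variance = 0.88946 / 6 = 0.14824
SE* = √0.14824

SE* = 0.385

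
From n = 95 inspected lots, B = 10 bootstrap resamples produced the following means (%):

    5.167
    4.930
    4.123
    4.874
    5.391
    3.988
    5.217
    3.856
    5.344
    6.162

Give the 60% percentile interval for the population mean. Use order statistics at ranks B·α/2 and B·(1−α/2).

Sorted replicates: 3.856, 3.988, 4.123, 4.874, 4.930, 5.167, 5.217, 5.344, 5.391, 6.162
α = 0.40; lower rank = 10 × 0.200 = 2; upper rank = 10 × 0.800 = 8.
The 2nd smallest replicate is 3.988; the 8th is 5.344.

(3.988, 5.344)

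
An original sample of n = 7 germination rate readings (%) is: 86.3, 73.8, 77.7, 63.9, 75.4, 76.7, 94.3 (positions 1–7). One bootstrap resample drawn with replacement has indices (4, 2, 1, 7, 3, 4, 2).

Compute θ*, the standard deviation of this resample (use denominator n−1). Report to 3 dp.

θ* = 11.150

Resample values: 63.9, 73.8, 86.3, 94.3, 77.7, 63.9, 73.8.
Mean = 76.2429; sum of squared deviations = 745.9571
s² = 745.9571 / 6 = 124.3262
s = √124.3262 = 11.150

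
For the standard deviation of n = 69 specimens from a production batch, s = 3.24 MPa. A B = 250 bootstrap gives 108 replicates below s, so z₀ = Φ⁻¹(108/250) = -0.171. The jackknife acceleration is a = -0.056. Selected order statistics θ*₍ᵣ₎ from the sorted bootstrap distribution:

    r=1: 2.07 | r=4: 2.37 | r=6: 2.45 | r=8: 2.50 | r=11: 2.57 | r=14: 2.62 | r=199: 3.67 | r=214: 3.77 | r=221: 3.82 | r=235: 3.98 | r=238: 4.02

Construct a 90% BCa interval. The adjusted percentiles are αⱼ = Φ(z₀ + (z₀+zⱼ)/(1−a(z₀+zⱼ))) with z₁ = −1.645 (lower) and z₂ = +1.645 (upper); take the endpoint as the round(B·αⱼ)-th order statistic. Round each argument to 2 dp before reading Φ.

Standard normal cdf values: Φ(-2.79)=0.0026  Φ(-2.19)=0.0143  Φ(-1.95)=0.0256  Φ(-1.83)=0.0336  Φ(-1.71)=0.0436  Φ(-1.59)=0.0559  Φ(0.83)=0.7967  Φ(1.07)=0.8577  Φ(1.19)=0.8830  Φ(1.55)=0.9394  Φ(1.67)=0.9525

(2.37, 3.82)

Lower: z₀ + z₁ = -0.171 + (-1.645) = -1.816; 1 − a(z₀+z₁) = 1 − (-0.056)(-1.816) = 0.8983; argument = -0.171 + (-1.816)/0.8983 = -2.1926 → -2.19.
α₁ = Φ(-2.19) = 0.0143; rank = round(250 × 0.0143) = 4; θ*₍4₎ = 2.37.
Upper: z₀ + z₂ = 1.474; 1 − a(z₀+z₂) = 1.0825; argument = 1.1906 → 1.19; α₂ = 0.8830; rank = 221; θ*₍221₎ = 3.82.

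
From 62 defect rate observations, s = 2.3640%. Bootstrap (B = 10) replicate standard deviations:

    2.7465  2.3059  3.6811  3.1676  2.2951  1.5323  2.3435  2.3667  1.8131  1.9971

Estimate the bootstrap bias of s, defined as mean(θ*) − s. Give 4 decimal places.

bias = +0.0609

mean(θ*) = (2.7465 + 2.3059 + 3.6811 + 3.1676 + 2.2951 + 1.5323 + 2.3435 + 2.3667 + 1.8131 + 1.9971) / 10 = 2.42489
bias = 2.42489 − 2.3640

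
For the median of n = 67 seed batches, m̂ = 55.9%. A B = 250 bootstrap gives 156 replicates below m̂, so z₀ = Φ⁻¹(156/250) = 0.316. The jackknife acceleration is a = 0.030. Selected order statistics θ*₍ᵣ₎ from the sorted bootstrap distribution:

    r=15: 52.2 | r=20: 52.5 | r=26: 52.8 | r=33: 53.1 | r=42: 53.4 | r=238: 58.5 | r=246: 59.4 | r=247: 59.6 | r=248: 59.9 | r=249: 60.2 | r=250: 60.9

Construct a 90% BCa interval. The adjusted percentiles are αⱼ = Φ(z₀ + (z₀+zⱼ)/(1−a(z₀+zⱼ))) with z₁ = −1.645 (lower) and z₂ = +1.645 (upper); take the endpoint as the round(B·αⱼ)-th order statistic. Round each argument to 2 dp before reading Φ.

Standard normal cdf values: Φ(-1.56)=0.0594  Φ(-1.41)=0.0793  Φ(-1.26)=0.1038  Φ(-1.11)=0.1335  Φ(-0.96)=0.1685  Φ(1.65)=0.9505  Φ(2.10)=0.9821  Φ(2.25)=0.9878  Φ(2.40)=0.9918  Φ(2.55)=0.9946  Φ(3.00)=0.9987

(53.4, 59.9)

Lower: z₀ + z₁ = 0.316 + (-1.645) = -1.329; 1 − a(z₀+z₁) = 1 − (0.030)(-1.329) = 1.0399; argument = 0.316 + (-1.329)/1.0399 = -0.9620 → -0.96.
α₁ = Φ(-0.96) = 0.1685; rank = round(250 × 0.1685) = 42; θ*₍42₎ = 53.4.
Upper: z₀ + z₂ = 1.961; 1 − a(z₀+z₂) = 0.9412; argument = 2.3996 → 2.40; α₂ = 0.9918; rank = 248; θ*₍248₎ = 59.9.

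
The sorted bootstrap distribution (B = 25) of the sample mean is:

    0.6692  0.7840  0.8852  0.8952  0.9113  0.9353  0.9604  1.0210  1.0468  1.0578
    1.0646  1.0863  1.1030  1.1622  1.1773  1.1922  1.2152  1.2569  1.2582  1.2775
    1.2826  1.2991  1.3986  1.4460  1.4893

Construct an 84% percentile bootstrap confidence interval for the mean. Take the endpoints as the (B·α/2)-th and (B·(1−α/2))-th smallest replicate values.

α = 0.16; lower rank = 25 × 0.080 = 2; upper rank = 25 × 0.920 = 23.
The 2nd smallest replicate is 0.7840; the 23rd is 1.3986.

(0.7840, 1.3986)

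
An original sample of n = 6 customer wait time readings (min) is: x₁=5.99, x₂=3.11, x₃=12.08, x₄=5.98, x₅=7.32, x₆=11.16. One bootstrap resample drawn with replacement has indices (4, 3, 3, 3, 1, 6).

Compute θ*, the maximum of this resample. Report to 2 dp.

Resample values: 5.98, 12.08, 12.08, 12.08, 5.99, 11.16.
Maximum = 12.08

θ* = 12.08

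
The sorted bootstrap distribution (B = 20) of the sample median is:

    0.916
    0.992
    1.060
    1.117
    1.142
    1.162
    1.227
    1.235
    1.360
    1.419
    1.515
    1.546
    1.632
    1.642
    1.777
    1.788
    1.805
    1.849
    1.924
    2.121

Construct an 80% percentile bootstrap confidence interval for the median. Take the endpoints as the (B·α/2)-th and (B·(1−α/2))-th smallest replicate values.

(0.992, 1.849)

α = 0.20; lower rank = 20 × 0.100 = 2; upper rank = 20 × 0.900 = 18.
The 2nd smallest replicate is 0.992; the 18th is 1.849.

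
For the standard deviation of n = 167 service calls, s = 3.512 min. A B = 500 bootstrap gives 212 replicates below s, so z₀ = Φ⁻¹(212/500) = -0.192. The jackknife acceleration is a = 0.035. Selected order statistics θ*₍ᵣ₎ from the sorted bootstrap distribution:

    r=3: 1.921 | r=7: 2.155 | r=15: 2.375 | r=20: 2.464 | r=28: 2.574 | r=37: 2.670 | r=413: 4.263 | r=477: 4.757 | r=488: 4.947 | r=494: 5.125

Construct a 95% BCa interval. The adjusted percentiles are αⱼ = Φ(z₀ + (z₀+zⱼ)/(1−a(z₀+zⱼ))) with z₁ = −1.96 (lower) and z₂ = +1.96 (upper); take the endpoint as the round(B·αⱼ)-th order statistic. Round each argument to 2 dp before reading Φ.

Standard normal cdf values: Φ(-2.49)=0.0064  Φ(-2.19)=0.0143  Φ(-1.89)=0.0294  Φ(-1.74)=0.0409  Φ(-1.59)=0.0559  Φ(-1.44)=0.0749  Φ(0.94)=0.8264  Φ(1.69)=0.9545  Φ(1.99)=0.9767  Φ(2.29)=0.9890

Lower: z₀ + z₁ = -0.192 + (-1.960) = -2.152; 1 − a(z₀+z₁) = 1 − (0.035)(-2.152) = 1.0753; argument = -0.192 + (-2.152)/1.0753 = -2.1933 → -2.19.
α₁ = Φ(-2.19) = 0.0143; rank = round(500 × 0.0143) = 7; θ*₍7₎ = 2.155.
Upper: z₀ + z₂ = 1.768; 1 − a(z₀+z₂) = 0.9381; argument = 1.6926 → 1.69; α₂ = 0.9545; rank = 477; θ*₍477₎ = 4.757.

(2.155, 4.757)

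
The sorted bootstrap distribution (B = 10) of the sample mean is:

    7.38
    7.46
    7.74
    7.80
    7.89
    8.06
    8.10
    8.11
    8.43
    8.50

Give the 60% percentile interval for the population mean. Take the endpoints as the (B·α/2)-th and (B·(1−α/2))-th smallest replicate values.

(7.46, 8.11)

α = 0.40; lower rank = 10 × 0.200 = 2; upper rank = 10 × 0.800 = 8.
The 2nd smallest replicate is 7.46; the 8th is 8.11.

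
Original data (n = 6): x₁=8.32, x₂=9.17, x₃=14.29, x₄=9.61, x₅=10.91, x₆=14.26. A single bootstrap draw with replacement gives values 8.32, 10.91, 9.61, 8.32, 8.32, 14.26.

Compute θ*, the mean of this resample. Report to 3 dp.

Mean = (8.32 + 10.91 + 9.61 + 8.32 + 8.32 + 14.26) / 6 = 59.740 / 6 = 9.957

θ* = 9.957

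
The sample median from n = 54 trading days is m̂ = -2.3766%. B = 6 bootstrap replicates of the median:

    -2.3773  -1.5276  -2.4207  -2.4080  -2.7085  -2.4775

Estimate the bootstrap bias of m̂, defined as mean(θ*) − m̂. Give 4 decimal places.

mean(θ*) = ((-2.3773) + (-1.5276) + (-2.4207) + (-2.4080) + (-2.7085) + (-2.4775)) / 6 = -2.31993
bias = -2.31993 − -2.3766

bias = +0.0567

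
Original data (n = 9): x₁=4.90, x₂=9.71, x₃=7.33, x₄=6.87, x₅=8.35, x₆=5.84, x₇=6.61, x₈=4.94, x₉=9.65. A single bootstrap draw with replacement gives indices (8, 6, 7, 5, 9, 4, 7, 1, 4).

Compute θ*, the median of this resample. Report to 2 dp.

Resample values: 4.94, 5.84, 6.61, 8.35, 9.65, 6.87, 6.61, 4.90, 6.87.
Sorted: 4.90, 4.94, 5.84, 6.61, 6.61, 6.87, 6.87, 8.35, 9.65
Median = middle value = 6.61

θ* = 6.61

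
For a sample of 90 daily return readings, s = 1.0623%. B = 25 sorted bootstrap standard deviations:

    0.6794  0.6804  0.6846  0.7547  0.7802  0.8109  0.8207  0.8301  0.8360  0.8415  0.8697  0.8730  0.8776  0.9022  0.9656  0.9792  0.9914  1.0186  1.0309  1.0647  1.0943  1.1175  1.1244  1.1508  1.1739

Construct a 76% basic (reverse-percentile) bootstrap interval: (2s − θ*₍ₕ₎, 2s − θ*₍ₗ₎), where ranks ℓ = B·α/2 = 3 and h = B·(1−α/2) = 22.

(1.0071, 1.4400)

Percentile endpoints at ranks 3 and 22: θ*₍3₎ = 0.6846, θ*₍22₎ = 1.1175.
Basic interval reflects these around s:
  lower = 2 × 1.0623 − 1.1175 = 1.0071
  upper = 2 × 1.0623 − 0.6846 = 1.4400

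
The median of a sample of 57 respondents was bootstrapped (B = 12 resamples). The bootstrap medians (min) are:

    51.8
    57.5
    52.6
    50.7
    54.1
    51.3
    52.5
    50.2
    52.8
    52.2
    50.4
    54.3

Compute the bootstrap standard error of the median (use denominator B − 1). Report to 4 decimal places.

Bootstrap SE is the standard deviation of the 12 replicate medians.
Mean of replicates: (51.8 + 57.5 + 52.6 + 50.7 + 54.1 + 51.3 + 52.5 + 50.2 + 52.8 + 52.2 + 50.4 + 54.3) / 12 = 630.40000 / 12 = 52.53333
Sum of squared deviations: (−0.73333)² + (+4.96667)² + (+0.06667)² + (−1.83333)² + (+1.56667)² + (−1.23333)² + (−0.03333)² + (−2.33333)² + (+0.26667)² + (−0.33333)² + (−2.13333)² + (+1.76667)² = 45.84667
Variance = 45.84667 / 11 = 4.16788
SE* = √4.16788

SE* = 2.0415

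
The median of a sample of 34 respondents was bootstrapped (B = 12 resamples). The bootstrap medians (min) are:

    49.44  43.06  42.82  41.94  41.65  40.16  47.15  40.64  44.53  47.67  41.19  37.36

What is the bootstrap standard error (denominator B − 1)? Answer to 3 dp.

Bootstrap SE is the standard deviation of the 12 replicate medians.
Mean of replicates: (49.44 + 43.06 + 42.82 + 41.94 + 41.65 + 40.16 + 47.15 + 40.64 + 44.53 + 47.67 + 41.19 + 37.36) / 12 = 517.6100 / 12 = 43.1342
Sum of squared deviations: (+6.3058)² + (−0.0742)² + (−0.3142)² + (−1.1942)² + (−1.4842)² + (−2.9742)² + (+4.0158)² + (−2.4942)² + (+1.3958)² + (+4.5358)² + (−1.9442)² + (−5.7742)² = 134.3329
Variance = 134.3329 / 11 = 12.2121
SE* = √12.2121

SE* = 3.495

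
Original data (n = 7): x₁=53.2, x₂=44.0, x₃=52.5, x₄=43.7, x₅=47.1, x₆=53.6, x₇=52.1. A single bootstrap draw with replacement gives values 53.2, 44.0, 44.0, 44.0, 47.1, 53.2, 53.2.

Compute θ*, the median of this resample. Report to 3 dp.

θ* = 47.100

Sorted: 44.0, 44.0, 44.0, 47.1, 53.2, 53.2, 53.2
Median = middle value = 47.100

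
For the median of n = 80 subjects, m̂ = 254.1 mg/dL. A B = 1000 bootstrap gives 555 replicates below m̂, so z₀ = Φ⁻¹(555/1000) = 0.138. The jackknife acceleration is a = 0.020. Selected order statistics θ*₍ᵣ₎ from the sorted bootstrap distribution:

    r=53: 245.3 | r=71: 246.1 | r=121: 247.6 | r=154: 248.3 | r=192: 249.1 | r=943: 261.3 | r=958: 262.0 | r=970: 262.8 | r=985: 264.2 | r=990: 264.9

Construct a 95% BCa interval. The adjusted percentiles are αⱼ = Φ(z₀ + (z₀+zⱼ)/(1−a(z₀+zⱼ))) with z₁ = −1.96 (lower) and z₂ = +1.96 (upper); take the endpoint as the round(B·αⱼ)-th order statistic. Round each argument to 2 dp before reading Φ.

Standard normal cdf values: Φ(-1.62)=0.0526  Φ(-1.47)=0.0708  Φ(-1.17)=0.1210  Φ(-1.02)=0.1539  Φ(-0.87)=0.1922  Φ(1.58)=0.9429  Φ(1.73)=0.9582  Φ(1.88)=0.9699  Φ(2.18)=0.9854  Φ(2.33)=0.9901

(245.3, 264.9)

Lower: z₀ + z₁ = 0.138 + (-1.960) = -1.822; 1 − a(z₀+z₁) = 1 − (0.020)(-1.822) = 1.0364; argument = 0.138 + (-1.822)/1.0364 = -1.6199 → -1.62.
α₁ = Φ(-1.62) = 0.0526; rank = round(1000 × 0.0526) = 53; θ*₍53₎ = 245.3.
Upper: z₀ + z₂ = 2.098; 1 − a(z₀+z₂) = 0.9580; argument = 2.3279 → 2.33; α₂ = 0.9901; rank = 990; θ*₍990₎ = 264.9.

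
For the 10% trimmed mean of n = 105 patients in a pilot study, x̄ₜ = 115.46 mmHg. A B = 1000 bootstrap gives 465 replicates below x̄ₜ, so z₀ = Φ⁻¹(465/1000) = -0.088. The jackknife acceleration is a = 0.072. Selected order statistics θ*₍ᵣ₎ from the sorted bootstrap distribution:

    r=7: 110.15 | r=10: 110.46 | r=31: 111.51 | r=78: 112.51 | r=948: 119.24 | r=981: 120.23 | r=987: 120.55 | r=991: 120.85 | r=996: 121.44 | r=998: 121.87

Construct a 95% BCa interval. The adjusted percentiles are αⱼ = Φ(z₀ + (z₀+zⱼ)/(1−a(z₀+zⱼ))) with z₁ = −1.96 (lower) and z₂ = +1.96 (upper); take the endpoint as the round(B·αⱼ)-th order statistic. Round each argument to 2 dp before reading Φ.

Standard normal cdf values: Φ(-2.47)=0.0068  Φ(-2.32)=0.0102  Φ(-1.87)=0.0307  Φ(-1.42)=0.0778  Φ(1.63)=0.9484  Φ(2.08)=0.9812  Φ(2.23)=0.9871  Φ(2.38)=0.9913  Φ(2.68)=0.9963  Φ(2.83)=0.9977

(111.51, 120.23)

Lower: z₀ + z₁ = -0.088 + (-1.960) = -2.048; 1 − a(z₀+z₁) = 1 − (0.072)(-2.048) = 1.1475; argument = -0.088 + (-2.048)/1.1475 = -1.8728 → -1.87.
α₁ = Φ(-1.87) = 0.0307; rank = round(1000 × 0.0307) = 31; θ*₍31₎ = 111.51.
Upper: z₀ + z₂ = 1.872; 1 − a(z₀+z₂) = 0.8652; argument = 2.0756 → 2.08; α₂ = 0.9812; rank = 981; θ*₍981₎ = 120.23.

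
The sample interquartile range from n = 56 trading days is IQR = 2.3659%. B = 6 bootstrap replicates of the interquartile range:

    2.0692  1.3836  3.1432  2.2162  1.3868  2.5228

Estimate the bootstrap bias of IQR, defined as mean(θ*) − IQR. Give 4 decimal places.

mean(θ*) = (2.0692 + 1.3836 + 3.1432 + 2.2162 + 1.3868 + 2.5228) / 6 = 2.12030
bias = 2.12030 − 2.3659

bias = −0.2456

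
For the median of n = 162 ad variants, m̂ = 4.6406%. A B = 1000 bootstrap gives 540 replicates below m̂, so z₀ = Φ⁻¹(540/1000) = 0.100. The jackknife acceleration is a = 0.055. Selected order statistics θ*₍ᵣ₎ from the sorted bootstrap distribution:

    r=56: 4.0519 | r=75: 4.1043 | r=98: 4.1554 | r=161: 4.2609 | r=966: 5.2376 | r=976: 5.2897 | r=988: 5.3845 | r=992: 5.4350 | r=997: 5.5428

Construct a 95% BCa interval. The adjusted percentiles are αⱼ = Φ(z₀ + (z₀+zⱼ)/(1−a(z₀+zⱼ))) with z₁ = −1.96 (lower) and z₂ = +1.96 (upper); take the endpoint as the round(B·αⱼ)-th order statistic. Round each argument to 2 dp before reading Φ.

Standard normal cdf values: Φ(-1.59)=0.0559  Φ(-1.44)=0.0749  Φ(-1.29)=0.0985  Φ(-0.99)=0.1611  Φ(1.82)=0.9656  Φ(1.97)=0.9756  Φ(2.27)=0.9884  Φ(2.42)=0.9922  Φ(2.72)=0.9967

Lower: z₀ + z₁ = 0.100 + (-1.960) = -1.860; 1 − a(z₀+z₁) = 1 − (0.055)(-1.860) = 1.1023; argument = 0.100 + (-1.860)/1.1023 = -1.5874 → -1.59.
α₁ = Φ(-1.59) = 0.0559; rank = round(1000 × 0.0559) = 56; θ*₍56₎ = 4.0519.
Upper: z₀ + z₂ = 2.060; 1 − a(z₀+z₂) = 0.8867; argument = 2.4232 → 2.42; α₂ = 0.9922; rank = 992; θ*₍992₎ = 5.4350.

(4.0519, 5.4350)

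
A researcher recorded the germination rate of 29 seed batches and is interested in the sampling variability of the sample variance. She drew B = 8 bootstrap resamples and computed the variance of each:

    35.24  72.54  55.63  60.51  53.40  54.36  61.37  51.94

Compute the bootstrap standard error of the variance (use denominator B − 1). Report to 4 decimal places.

Bootstrap SE is the standard deviation of the 8 replicate variances.
Mean of replicates: (35.24 + 72.54 + 55.63 + 60.51 + 53.40 + 54.36 + 61.37 + 51.94) / 8 = 444.99000 / 8 = 55.62375
Sum of squared deviations: (−20.38375)² + (+16.91625)² + (+0.00625)² + (+4.88625)² + (−2.22375)² + (−1.26375)² + (+5.74625)² + (−3.68375)² = 778.66379
Variance = 778.66379 / 7 = 111.23768
SE* = √111.23768

SE* = 10.5469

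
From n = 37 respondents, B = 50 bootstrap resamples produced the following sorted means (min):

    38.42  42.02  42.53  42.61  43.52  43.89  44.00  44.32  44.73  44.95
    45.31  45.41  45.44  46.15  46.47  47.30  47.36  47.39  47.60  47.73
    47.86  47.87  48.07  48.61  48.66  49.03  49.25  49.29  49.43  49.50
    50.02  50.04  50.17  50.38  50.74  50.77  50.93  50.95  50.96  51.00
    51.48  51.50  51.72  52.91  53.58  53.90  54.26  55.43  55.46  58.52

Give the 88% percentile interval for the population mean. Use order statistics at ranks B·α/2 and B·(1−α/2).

α = 0.12; lower rank = 50 × 0.060 = 3; upper rank = 50 × 0.940 = 47.
The 3rd smallest replicate is 42.53; the 47th is 54.26.

(42.53, 54.26)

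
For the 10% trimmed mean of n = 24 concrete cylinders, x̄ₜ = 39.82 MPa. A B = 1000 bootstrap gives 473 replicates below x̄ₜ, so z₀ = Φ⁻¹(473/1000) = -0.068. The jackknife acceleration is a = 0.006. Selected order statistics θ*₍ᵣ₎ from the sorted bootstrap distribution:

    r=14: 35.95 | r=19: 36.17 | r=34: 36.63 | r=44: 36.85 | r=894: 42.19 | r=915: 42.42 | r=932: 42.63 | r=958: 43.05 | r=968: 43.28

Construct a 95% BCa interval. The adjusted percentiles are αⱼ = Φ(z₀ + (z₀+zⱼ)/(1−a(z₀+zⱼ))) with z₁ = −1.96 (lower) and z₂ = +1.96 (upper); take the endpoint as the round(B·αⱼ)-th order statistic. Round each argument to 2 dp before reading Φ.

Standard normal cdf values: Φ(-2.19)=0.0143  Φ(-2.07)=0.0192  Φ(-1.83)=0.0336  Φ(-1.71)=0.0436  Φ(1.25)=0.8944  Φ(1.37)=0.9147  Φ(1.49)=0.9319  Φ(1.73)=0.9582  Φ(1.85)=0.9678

Lower: z₀ + z₁ = -0.068 + (-1.960) = -2.028; 1 − a(z₀+z₁) = 1 − (0.006)(-2.028) = 1.0122; argument = -0.068 + (-2.028)/1.0122 = -2.0716 → -2.07.
α₁ = Φ(-2.07) = 0.0192; rank = round(1000 × 0.0192) = 19; θ*₍19₎ = 36.17.
Upper: z₀ + z₂ = 1.892; 1 − a(z₀+z₂) = 0.9886; argument = 1.8457 → 1.85; α₂ = 0.9678; rank = 968; θ*₍968₎ = 43.28.

(36.17, 43.28)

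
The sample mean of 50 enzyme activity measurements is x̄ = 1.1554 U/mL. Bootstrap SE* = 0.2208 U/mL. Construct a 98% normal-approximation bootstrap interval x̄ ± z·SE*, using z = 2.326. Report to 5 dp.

Margin = 2.326 × 0.2208 = 0.513581
Interval: 1.1554 ± 0.513581

(0.64182, 1.66898)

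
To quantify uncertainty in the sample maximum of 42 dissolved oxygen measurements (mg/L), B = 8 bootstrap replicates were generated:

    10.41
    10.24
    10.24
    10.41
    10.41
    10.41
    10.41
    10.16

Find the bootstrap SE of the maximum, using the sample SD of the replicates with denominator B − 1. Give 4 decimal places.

Bootstrap SE is the standard deviation of the 8 replicate maximums.
Mean of replicates: (10.41 + 10.24 + 10.24 + 10.41 + 10.41 + 10.41 + 10.41 + 10.16) / 8 = 82.69000 / 8 = 10.33625
Sum of squared deviations: (+0.07375)² + (−0.09625)² + (−0.09625)² + (+0.07375)² + (+0.07375)² + (+0.07375)² + (+0.07375)² + (−0.17625)² = 0.07679
Variance = 0.07679 / 7 = 0.01097
SE* = √0.01097

SE* = 0.1047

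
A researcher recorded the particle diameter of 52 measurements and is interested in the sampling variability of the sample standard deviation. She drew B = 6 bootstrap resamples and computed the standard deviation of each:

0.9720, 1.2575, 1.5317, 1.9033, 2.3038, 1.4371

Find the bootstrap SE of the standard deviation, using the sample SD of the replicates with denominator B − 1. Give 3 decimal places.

SE* = 0.474

Bootstrap SE is the standard deviation of the 6 replicate standard deviations.
Mean of replicates: (0.9720 + 1.2575 + 1.5317 + 1.9033 + 2.3038 + 1.4371) / 6 = 9.40540 / 6 = 1.56757
Sum of squared deviations: (−0.59557)² + (−0.31007)² + (−0.03587)² + (+0.33573)² + (+0.73623)² + (−0.13047)² = 1.12391
Variance = 1.12391 / 5 = 0.22478
SE* = √0.22478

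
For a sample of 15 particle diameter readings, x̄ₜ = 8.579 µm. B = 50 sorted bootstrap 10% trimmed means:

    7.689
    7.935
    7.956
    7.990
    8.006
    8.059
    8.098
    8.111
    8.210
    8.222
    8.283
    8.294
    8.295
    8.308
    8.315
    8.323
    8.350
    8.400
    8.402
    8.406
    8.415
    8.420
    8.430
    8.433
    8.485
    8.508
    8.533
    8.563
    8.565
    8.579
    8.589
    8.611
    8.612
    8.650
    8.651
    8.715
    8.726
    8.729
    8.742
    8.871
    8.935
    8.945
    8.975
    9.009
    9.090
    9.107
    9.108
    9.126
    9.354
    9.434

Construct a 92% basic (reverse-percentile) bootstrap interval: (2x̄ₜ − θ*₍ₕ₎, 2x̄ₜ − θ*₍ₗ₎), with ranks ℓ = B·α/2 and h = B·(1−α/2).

Percentile endpoints at ranks 2 and 48: θ*₍2₎ = 7.935, θ*₍48₎ = 9.126.
Basic interval reflects these around x̄ₜ:
  lower = 2 × 8.579 − 9.126 = 8.032
  upper = 2 × 8.579 − 7.935 = 9.223

(8.032, 9.223)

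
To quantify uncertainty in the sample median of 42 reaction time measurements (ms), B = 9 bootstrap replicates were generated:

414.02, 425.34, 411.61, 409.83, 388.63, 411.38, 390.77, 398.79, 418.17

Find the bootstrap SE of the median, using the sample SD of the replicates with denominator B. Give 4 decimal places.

Bootstrap SE is the standard deviation of the 9 replicate medians.
Mean of replicates: (414.02 + 425.34 + 411.61 + 409.83 + 388.63 + 411.38 + 390.77 + 398.79 + 418.17) / 9 = 3668.54000 / 9 = 407.61556
Sum of squared deviations: (+6.40444)² + (+17.72444)² + (+3.99444)² + (+2.21444)² + (−18.98556)² + (+3.76444)² + (−16.84556)² + (−8.82556)² + (+10.55444)² = 1223.71402
Variance = 1223.71402 / 9 = 135.96822
SE* = √135.96822

SE* = 11.6605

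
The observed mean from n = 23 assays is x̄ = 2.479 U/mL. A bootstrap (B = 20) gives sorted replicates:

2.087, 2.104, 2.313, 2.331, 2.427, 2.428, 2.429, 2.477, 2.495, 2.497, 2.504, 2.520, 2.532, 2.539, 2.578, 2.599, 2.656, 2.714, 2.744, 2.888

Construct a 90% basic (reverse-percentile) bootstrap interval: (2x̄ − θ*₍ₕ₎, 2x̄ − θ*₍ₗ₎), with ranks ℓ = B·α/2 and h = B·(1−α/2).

(2.214, 2.871)

Percentile endpoints at ranks 1 and 19: θ*₍1₎ = 2.087, θ*₍19₎ = 2.744.
Basic interval reflects these around x̄:
  lower = 2 × 2.479 − 2.744 = 2.214
  upper = 2 × 2.479 − 2.087 = 2.871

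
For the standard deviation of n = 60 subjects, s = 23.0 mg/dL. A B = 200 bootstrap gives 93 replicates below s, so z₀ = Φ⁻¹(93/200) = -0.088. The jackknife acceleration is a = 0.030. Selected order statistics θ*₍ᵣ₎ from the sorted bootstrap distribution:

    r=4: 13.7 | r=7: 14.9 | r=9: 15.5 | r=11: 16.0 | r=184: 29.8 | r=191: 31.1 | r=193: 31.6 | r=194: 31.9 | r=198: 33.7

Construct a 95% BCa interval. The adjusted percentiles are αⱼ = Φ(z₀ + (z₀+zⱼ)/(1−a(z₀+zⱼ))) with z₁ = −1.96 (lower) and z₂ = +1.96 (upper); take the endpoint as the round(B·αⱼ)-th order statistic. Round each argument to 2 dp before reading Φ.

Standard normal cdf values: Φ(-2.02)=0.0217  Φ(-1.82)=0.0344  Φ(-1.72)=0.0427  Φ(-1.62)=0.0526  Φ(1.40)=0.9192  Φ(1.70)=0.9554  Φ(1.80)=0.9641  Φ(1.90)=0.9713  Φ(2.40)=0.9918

Lower: z₀ + z₁ = -0.088 + (-1.960) = -2.048; 1 − a(z₀+z₁) = 1 − (0.030)(-2.048) = 1.0614; argument = -0.088 + (-2.048)/1.0614 = -2.0175 → -2.02.
α₁ = Φ(-2.02) = 0.0217; rank = round(200 × 0.0217) = 4; θ*₍4₎ = 13.7.
Upper: z₀ + z₂ = 1.872; 1 − a(z₀+z₂) = 0.9438; argument = 1.8954 → 1.90; α₂ = 0.9713; rank = 194; θ*₍194₎ = 31.9.

(13.7, 31.9)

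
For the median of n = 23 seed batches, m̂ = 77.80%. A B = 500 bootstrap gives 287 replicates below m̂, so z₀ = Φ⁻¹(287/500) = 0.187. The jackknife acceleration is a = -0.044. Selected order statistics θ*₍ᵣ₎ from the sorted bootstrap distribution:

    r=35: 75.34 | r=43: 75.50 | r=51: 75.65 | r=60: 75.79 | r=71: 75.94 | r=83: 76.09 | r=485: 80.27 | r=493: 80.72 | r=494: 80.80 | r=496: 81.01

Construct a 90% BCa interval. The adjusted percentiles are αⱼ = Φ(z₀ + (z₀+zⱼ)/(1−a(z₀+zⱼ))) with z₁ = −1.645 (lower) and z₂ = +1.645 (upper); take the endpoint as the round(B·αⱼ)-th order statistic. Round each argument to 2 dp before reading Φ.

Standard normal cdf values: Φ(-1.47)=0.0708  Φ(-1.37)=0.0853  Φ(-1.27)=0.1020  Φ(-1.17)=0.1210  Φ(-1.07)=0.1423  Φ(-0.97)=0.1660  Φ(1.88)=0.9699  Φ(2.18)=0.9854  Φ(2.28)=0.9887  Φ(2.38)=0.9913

(75.50, 80.27)

Lower: z₀ + z₁ = 0.187 + (-1.645) = -1.458; 1 − a(z₀+z₁) = 1 − (-0.044)(-1.458) = 0.9358; argument = 0.187 + (-1.458)/0.9358 = -1.3709 → -1.37.
α₁ = Φ(-1.37) = 0.0853; rank = round(500 × 0.0853) = 43; θ*₍43₎ = 75.50.
Upper: z₀ + z₂ = 1.832; 1 − a(z₀+z₂) = 1.0806; argument = 1.8823 → 1.88; α₂ = 0.9699; rank = 485; θ*₍485₎ = 80.27.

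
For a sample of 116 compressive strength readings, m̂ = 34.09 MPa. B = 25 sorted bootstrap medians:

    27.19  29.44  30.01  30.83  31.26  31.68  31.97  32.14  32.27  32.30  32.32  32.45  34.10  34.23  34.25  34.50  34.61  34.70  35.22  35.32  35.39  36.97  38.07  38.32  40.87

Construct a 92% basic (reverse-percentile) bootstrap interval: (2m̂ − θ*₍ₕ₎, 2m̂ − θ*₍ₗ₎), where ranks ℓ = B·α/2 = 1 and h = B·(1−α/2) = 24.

Percentile endpoints at ranks 1 and 24: θ*₍1₎ = 27.19, θ*₍24₎ = 38.32.
Basic interval reflects these around m̂:
  lower = 2 × 34.09 − 38.32 = 29.86
  upper = 2 × 34.09 − 27.19 = 40.99

(29.86, 40.99)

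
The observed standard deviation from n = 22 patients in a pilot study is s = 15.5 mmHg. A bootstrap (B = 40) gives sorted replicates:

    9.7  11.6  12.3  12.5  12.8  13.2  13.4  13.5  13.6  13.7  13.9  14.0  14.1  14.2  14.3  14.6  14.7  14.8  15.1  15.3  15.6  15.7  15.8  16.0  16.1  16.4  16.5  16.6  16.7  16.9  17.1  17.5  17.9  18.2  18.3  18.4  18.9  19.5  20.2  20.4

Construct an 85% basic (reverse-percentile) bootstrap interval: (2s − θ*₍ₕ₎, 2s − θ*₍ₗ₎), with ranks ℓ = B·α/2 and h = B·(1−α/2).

(12.1, 18.7)

Percentile endpoints at ranks 3 and 37: θ*₍3₎ = 12.3, θ*₍37₎ = 18.9.
Basic interval reflects these around s:
  lower = 2 × 15.5 − 18.9 = 12.1
  upper = 2 × 15.5 − 12.3 = 18.7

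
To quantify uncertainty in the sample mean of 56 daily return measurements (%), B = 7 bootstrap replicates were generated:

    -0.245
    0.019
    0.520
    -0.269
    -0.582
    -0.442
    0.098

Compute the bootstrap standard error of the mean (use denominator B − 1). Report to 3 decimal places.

SE* = 0.372

Bootstrap SE is the standard deviation of the 7 replicate means.
Mean of replicates: ((-0.245) + 0.019 + 0.520 + (-0.269) + (-0.582) + (-0.442) + 0.098) / 7 = -0.9010 / 7 = -0.1287
Sum of squared deviations: (−0.1163)² + (+0.1477)² + (+0.6487)² + (−0.1403)² + (−0.4533)² + (−0.3133)² + (+0.2267)² = 0.8309
Variance = 0.8309 / 6 = 0.1385
SE* = √0.1385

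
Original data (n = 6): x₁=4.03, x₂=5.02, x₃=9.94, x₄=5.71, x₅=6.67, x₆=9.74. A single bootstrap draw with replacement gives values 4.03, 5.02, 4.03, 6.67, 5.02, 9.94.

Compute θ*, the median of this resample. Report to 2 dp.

θ* = 5.02

Sorted: 4.03, 4.03, 5.02, 5.02, 6.67, 9.94
Median = average of the two middle values = 5.02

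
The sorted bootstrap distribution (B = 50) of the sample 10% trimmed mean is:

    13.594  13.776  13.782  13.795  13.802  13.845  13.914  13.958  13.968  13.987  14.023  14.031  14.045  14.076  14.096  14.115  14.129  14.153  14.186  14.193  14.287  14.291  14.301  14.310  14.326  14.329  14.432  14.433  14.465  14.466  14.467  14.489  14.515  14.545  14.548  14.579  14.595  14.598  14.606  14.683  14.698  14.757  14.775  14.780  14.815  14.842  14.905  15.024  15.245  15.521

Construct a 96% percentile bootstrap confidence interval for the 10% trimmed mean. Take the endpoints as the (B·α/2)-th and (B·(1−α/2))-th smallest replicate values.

(13.594, 15.245)

α = 0.04; lower rank = 50 × 0.020 = 1; upper rank = 50 × 0.980 = 49.
The 1st smallest replicate is 13.594; the 49th is 15.245.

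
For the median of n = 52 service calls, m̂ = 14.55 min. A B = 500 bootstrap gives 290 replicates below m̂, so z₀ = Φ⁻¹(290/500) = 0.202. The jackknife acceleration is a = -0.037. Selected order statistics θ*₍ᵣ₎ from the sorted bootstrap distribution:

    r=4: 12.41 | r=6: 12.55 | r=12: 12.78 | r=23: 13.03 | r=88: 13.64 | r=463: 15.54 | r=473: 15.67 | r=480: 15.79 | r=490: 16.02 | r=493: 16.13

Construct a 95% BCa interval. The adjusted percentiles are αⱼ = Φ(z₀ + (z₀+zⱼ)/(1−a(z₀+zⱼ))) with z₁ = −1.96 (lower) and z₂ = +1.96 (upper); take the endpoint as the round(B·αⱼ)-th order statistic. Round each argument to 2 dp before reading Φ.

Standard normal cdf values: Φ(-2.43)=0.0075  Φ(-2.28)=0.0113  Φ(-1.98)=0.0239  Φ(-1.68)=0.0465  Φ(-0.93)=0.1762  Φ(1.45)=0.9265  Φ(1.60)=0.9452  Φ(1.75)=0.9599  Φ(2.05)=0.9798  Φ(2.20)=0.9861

Lower: z₀ + z₁ = 0.202 + (-1.960) = -1.758; 1 − a(z₀+z₁) = 1 − (-0.037)(-1.758) = 0.9350; argument = 0.202 + (-1.758)/0.9350 = -1.6783 → -1.68.
α₁ = Φ(-1.68) = 0.0465; rank = round(500 × 0.0465) = 23; θ*₍23₎ = 13.03.
Upper: z₀ + z₂ = 2.162; 1 − a(z₀+z₂) = 1.0800; argument = 2.2039 → 2.20; α₂ = 0.9861; rank = 493; θ*₍493₎ = 16.13.

(13.03, 16.13)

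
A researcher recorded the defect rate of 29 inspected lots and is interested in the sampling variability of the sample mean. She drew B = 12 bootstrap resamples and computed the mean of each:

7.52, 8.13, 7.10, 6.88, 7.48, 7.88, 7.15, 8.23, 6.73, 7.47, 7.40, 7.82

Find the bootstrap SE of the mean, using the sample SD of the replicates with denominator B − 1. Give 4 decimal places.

Bootstrap SE is the standard deviation of the 12 replicate means.
Mean of replicates: (7.52 + 8.13 + 7.10 + 6.88 + 7.48 + 7.88 + 7.15 + 8.23 + 6.73 + 7.47 + 7.40 + 7.82) / 12 = 89.79000 / 12 = 7.48250
Sum of squared deviations: (+0.03750)² + (+0.64750)² + (−0.38250)² + (−0.60250)² + (−0.00250)² + (+0.39750)² + (−0.33250)² + (+0.74750)² + (−0.75250)² + (−0.01250)² + (−0.08250)² + (+0.33750)² = 2.44443
Variance = 2.44443 / 11 = 0.22222
SE* = √0.22222

SE* = 0.4714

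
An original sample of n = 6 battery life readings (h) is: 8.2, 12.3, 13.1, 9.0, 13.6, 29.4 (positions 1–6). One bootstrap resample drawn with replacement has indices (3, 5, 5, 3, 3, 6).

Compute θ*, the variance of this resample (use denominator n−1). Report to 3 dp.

Resample values: 13.1, 13.6, 13.6, 13.1, 13.1, 29.4.
Mean = 15.9833; sum of squared deviations = 216.3083
s² = 216.3083 / 5 = 43.2617

θ* = 43.262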